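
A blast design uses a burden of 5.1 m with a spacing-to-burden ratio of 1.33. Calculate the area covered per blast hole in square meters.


First, find the spacing:
Spacing = burden * ratio = 5.1 * 1.33
= 6.783 m
Then, calculate the area:
Area = burden * spacing = 5.1 * 6.783
= 34.5933 m^2

34.5933 m^2


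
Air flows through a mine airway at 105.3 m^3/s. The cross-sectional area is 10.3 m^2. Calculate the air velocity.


10.2233 m/s

Velocity = flow rate / cross-sectional area
= 105.3 / 10.3
= 10.2233 m/s


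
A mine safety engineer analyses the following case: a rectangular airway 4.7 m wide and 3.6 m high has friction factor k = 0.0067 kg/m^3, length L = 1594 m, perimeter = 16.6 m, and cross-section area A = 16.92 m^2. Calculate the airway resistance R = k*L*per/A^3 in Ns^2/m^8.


Compute the numerator:
k * L * per = 0.0067 * 1594 * 16.6
= 177.28468
Compute the denominator:
A^3 = 16.92^3 = 4843.965888
Resistance:
R = 177.28468 / 4843.965888
= 0.0366 Ns^2/m^8

0.0366 Ns^2/m^8


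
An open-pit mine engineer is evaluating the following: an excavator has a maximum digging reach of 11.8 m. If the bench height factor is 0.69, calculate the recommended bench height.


Bench height = reach * factor
= 11.8 * 0.69
= 8.142 m

8.142 m


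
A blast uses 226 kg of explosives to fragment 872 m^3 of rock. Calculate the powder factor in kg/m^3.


0.2592 kg/m^3

Powder factor = explosive mass / rock volume
= 226 / 872
= 0.2592 kg/m^3


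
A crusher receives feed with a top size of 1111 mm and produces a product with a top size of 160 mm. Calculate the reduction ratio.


6.9438

Reduction ratio = feed size / product size
= 1111 / 160
= 6.9438


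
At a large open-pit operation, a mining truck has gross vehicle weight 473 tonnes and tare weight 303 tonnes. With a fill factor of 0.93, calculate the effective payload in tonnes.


Maximum payload = gross - tare
= 473 - 303 = 170 tonnes
Effective payload = max payload * fill factor
= 170 * 0.93
= 158.1 tonnes

158.1 tonnes


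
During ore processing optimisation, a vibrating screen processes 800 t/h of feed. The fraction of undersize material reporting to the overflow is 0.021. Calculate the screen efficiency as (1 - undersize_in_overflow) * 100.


97.9%

Screen efficiency = (1 - fraction of undersize in overflow) * 100
= (1 - 0.021) * 100
= 0.979 * 100
= 97.9%


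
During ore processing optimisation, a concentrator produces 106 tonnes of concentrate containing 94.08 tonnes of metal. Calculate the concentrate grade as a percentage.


88.7547%

Grade = (metal in concentrate / concentrate mass) * 100
= (94.08 / 106) * 100
= 0.8875471698 * 100
= 88.7547%


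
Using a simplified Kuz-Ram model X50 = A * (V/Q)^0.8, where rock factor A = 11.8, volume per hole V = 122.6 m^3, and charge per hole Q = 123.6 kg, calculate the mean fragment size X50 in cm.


Compute V/Q:
V/Q = 122.6 / 123.6 = 0.9919093851
Raise to the power 0.8:
(V/Q)^0.8 = 0.9919093851^0.8 = 0.9935222544
Multiply by A:
X50 = 11.8 * 0.9935222544
= 11.7236 cm

11.7236 cm


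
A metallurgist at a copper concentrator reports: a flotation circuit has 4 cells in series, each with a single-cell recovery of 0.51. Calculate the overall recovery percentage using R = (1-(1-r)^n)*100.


94.2352%

Complement of single-cell recovery:
1 - r = 1 - 0.51 = 0.49
Raise to power n:
(1 - r)^4 = 0.49^4 = 0.05764801
Overall recovery:
R = (1 - 0.05764801) * 100
= 94.2352%


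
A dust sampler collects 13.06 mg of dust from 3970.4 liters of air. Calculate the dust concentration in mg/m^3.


Convert liters to m^3: 1 m^3 = 1000 L
Concentration = mass / volume * 1000
= 13.06 / 3970.4 * 1000
= 0.003289341124 * 1000
= 3.2893 mg/m^3

3.2893 mg/m^3


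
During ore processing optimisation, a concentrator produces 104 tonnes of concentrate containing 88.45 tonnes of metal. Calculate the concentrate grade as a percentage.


85.0481%

Grade = (metal in concentrate / concentrate mass) * 100
= (88.45 / 104) * 100
= 0.8504807692 * 100
= 85.0481%


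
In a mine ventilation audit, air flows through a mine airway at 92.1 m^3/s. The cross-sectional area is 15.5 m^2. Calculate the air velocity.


Velocity = flow rate / cross-sectional area
= 92.1 / 15.5
= 5.9419 m/s

5.9419 m/s


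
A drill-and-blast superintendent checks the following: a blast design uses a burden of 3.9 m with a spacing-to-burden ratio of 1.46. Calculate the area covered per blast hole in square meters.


First, find the spacing:
Spacing = burden * ratio = 3.9 * 1.46
= 5.694 m
Then, calculate the area:
Area = burden * spacing = 3.9 * 5.694
= 22.2066 m^2

22.2066 m^2


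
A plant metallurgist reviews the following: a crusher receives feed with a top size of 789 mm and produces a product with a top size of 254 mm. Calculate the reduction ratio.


Reduction ratio = feed size / product size
= 789 / 254
= 3.1063

3.1063


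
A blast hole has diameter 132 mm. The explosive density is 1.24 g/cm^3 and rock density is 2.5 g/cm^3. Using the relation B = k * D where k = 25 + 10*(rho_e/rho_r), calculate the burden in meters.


3.9547 m

First, compute k:
rho_e / rho_r = 1.24 / 2.5 = 0.496
k = 25 + 10 * 0.496 = 29.96
Then, compute burden:
B = k * D / 1000 = 29.96 * 132 / 1000
= 3954.72 / 1000
= 3.9547 m


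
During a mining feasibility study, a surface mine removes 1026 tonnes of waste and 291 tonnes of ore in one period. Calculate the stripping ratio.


3.5258

Stripping ratio = waste tonnage / ore tonnage
= 1026 / 291
= 3.5258


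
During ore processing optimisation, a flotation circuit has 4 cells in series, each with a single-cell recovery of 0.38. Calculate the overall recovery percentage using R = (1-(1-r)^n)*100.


Complement of single-cell recovery:
1 - r = 1 - 0.38 = 0.62
Raise to power n:
(1 - r)^4 = 0.62^4 = 0.14776336
Overall recovery:
R = (1 - 0.14776336) * 100
= 85.2237%

85.2237%


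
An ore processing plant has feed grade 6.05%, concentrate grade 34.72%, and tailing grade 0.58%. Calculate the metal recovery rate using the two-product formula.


91.9492%

Using the two-product formula:
R = 100 * c * (f - t) / (f * (c - t))
Numerator = 100 * 34.72 * (6.05 - 0.58)
= 100 * 34.72 * 5.47
= 18991.84
Denominator = 6.05 * (34.72 - 0.58)
= 6.05 * 34.14
= 206.547
R = 18991.84 / 206.547
= 91.9492%


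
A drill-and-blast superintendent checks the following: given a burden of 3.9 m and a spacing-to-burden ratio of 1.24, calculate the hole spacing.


Spacing = burden * ratio
= 3.9 * 1.24
= 4.836 m

4.836 m


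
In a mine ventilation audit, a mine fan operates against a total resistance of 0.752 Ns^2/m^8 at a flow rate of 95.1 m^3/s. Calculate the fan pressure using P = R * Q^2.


6801.0955 Pa

Compute Q^2:
Q^2 = 95.1^2 = 9044.01
Compute pressure:
P = R * Q^2 = 0.752 * 9044.01
= 6801.0955 Pa


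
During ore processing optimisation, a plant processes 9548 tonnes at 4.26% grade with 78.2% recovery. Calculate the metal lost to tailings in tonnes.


88.6704 tonnes

Total metal in feed:
= 9548 * 4.26 / 100 = 406.7448 tonnes
Metal recovered:
= 406.7448 * 78.2 / 100 = 318.0744336 tonnes
Metal lost to tailings:
= 406.7448 - 318.0744336
= 88.6704 tonnes


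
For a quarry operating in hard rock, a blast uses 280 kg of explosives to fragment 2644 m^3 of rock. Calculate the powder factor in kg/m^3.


Powder factor = explosive mass / rock volume
= 280 / 2644
= 0.1059 kg/m^3

0.1059 kg/m^3


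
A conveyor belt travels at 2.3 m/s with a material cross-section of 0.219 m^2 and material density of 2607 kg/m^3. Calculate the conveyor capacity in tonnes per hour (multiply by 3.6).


4727.3252 t/h

Volumetric flow = speed * area
= 2.3 * 0.219 = 0.5037 m^3/s
Mass flow = volumetric * density
= 0.5037 * 2607 = 1313.1459 kg/s
Convert to t/h: multiply by 3.6
Capacity = 1313.1459 * 3.6
= 4727.3252 t/h


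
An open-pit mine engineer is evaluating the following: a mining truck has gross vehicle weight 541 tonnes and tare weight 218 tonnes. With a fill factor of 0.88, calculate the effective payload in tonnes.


284.24 tonnes

Maximum payload = gross - tare
= 541 - 218 = 323 tonnes
Effective payload = max payload * fill factor
= 323 * 0.88
= 284.24 tonnes


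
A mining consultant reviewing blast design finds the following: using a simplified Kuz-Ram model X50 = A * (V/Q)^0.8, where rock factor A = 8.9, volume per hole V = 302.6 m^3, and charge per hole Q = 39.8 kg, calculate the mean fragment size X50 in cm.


Compute V/Q:
V/Q = 302.6 / 39.8 = 7.603015075
Raise to the power 0.8:
(V/Q)^0.8 = 7.603015075^0.8 = 5.067440771
Multiply by A:
X50 = 8.9 * 5.067440771
= 45.1002 cm

45.1002 cm


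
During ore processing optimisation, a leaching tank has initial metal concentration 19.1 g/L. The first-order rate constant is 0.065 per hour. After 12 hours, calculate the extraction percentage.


54.1594%

Compute the exponent:
-k * t = -0.065 * 12 = -0.78
Remaining concentration:
C = 19.1 * exp(-0.78)
= 19.1 * 0.4584060113
= 8.755554816 g/L
Extracted = 19.1 - 8.755554816 = 10.34444518 g/L
Extraction % = 10.34444518 / 19.1 * 100
= 54.1594%


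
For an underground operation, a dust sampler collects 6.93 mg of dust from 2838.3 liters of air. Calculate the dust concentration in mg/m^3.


2.4416 mg/m^3

Convert liters to m^3: 1 m^3 = 1000 L
Concentration = mass / volume * 1000
= 6.93 / 2838.3 * 1000
= 0.002441602368 * 1000
= 2.4416 mg/m^3


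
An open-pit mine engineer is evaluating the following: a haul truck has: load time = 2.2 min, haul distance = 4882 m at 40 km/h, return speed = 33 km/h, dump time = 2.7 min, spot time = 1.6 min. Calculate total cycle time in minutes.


Convert haul speed to m/min: 40 * 1000/60 = 666.6666667 m/min
Haul time = 4882 / 666.6666667 = 7.323 min
Convert return speed to m/min: 33 * 1000/60 = 550 m/min
Return time = 4882 / 550 = 8.876363636 min
Total cycle time:
= 2.2 + 7.323 + 2.7 + 8.876363636 + 1.6
= 22.6994 min

22.6994 min


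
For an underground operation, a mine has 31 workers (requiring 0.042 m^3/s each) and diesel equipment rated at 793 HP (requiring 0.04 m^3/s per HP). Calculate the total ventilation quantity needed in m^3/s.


Airflow for workers:
Q_people = 31 * 0.042 = 1.302 m^3/s
Airflow for diesel equipment:
Q_diesel = 793 * 0.04 = 31.72 m^3/s
Total ventilation:
Q_total = 1.302 + 31.72
= 33.022 m^3/s

33.022 m^3/s


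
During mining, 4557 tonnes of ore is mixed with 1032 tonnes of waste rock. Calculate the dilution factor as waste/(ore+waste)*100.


Total material = ore + waste
= 4557 + 1032 = 5589 tonnes
Dilution = waste / total * 100
= 1032 / 5589 * 100
= 0.1846484165 * 100
= 18.4648%

18.4648%


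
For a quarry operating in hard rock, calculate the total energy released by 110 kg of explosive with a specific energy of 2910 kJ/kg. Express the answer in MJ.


320.1 MJ

Energy = mass * specific_energy / 1000
= 110 * 2910 / 1000
= 320100 / 1000
= 320.1 MJ


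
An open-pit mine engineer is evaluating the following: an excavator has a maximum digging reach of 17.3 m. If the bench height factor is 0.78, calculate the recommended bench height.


Bench height = reach * factor
= 17.3 * 0.78
= 13.494 m

13.494 m


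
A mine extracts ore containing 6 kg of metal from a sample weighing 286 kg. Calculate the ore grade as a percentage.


2.0979%

Ore grade = (metal mass / ore mass) * 100
= (6 / 286) * 100
= 0.02097902098 * 100
= 2.0979%


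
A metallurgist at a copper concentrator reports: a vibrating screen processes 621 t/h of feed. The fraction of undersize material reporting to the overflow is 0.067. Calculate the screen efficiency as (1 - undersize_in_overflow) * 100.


Screen efficiency = (1 - fraction of undersize in overflow) * 100
= (1 - 0.067) * 100
= 0.933 * 100
= 93.3%

93.3%


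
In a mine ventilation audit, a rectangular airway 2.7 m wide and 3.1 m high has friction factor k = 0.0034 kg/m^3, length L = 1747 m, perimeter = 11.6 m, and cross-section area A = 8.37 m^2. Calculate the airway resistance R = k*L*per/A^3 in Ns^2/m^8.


0.1175 Ns^2/m^8

Compute the numerator:
k * L * per = 0.0034 * 1747 * 11.6
= 68.90168
Compute the denominator:
A^3 = 8.37^3 = 586.376253
Resistance:
R = 68.90168 / 586.376253
= 0.1175 Ns^2/m^8


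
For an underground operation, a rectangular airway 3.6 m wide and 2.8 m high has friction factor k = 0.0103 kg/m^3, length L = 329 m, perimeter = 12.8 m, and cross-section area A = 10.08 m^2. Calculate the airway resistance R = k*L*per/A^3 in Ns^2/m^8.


0.0424 Ns^2/m^8

Compute the numerator:
k * L * per = 0.0103 * 329 * 12.8
= 43.37536
Compute the denominator:
A^3 = 10.08^3 = 1024.192512
Resistance:
R = 43.37536 / 1024.192512
= 0.0424 Ns^2/m^8


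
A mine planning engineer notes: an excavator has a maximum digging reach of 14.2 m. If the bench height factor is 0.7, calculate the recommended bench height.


9.94 m

Bench height = reach * factor
= 14.2 * 0.7
= 9.94 m


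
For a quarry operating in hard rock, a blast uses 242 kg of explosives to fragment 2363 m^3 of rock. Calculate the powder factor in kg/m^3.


0.1024 kg/m^3

Powder factor = explosive mass / rock volume
= 242 / 2363
= 0.1024 kg/m^3


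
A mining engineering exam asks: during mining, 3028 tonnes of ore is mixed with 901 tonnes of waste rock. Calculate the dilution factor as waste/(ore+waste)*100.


Total material = ore + waste
= 3028 + 901 = 3929 tonnes
Dilution = waste / total * 100
= 901 / 3929 * 100
= 0.2293204378 * 100
= 22.932%

22.932%


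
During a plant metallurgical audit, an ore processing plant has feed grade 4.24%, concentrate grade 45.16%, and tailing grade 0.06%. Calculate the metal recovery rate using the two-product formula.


98.7161%

Using the two-product formula:
R = 100 * c * (f - t) / (f * (c - t))
Numerator = 100 * 45.16 * (4.24 - 0.06)
= 100 * 45.16 * 4.18
= 18876.88
Denominator = 4.24 * (45.16 - 0.06)
= 4.24 * 45.1
= 191.224
R = 18876.88 / 191.224
= 98.7161%


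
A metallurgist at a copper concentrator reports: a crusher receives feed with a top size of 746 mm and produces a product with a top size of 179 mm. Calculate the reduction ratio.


4.1676

Reduction ratio = feed size / product size
= 746 / 179
= 4.1676


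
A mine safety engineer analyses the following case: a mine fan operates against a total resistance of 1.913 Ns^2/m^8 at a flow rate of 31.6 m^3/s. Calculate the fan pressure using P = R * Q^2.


Compute Q^2:
Q^2 = 31.6^2 = 998.56
Compute pressure:
P = R * Q^2 = 1.913 * 998.56
= 1910.2453 Pa

1910.2453 Pa


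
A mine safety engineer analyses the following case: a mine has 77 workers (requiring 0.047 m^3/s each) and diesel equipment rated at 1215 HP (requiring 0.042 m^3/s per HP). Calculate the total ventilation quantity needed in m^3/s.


54.649 m^3/s

Airflow for workers:
Q_people = 77 * 0.047 = 3.619 m^3/s
Airflow for diesel equipment:
Q_diesel = 1215 * 0.042 = 51.03 m^3/s
Total ventilation:
Q_total = 3.619 + 51.03
= 54.649 m^3/s


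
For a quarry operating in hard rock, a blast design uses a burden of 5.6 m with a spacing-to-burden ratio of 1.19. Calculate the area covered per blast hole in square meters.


37.3184 m^2

First, find the spacing:
Spacing = burden * ratio = 5.6 * 1.19
= 6.664 m
Then, calculate the area:
Area = burden * spacing = 5.6 * 6.664
= 37.3184 m^2


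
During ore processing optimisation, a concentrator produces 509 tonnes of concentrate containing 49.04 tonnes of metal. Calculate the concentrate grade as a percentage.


Grade = (metal in concentrate / concentrate mass) * 100
= (49.04 / 509) * 100
= 0.09634577603 * 100
= 9.6346%

9.6346%


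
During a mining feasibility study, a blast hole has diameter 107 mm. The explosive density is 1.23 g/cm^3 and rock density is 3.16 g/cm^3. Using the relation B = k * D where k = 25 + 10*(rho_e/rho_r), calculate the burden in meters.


First, compute k:
rho_e / rho_r = 1.23 / 3.16 = 0.3892405063
k = 25 + 10 * 0.3892405063 = 28.89240506
Then, compute burden:
B = k * D / 1000 = 28.89240506 * 107 / 1000
= 3091.487342 / 1000
= 3.0915 m

3.0915 m


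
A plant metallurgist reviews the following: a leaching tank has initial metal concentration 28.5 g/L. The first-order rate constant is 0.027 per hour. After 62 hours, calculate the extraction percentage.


81.2504%

Compute the exponent:
-k * t = -0.027 * 62 = -1.674
Remaining concentration:
C = 28.5 * exp(-1.674)
= 28.5 * 0.1874955813
= 5.343624068 g/L
Extracted = 28.5 - 5.343624068 = 23.15637593 g/L
Extraction % = 23.15637593 / 28.5 * 100
= 81.2504%


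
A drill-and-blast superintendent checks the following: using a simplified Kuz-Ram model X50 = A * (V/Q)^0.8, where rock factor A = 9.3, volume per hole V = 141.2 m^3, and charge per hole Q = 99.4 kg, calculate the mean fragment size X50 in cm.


Compute V/Q:
V/Q = 141.2 / 99.4 = 1.420523139
Raise to the power 0.8:
(V/Q)^0.8 = 1.420523139^0.8 = 1.324215448
Multiply by A:
X50 = 9.3 * 1.324215448
= 12.3152 cm

12.3152 cm


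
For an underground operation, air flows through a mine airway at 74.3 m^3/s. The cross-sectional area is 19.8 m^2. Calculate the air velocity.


Velocity = flow rate / cross-sectional area
= 74.3 / 19.8
= 3.7525 m/s

3.7525 m/s


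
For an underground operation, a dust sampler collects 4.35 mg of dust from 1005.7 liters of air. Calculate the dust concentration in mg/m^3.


Convert liters to m^3: 1 m^3 = 1000 L
Concentration = mass / volume * 1000
= 4.35 / 1005.7 * 1000
= 0.00432534553 * 1000
= 4.3253 mg/m^3

4.3253 mg/m^3


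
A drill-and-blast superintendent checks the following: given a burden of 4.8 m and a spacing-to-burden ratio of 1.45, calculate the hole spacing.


6.96 m

Spacing = burden * ratio
= 4.8 * 1.45
= 6.96 m


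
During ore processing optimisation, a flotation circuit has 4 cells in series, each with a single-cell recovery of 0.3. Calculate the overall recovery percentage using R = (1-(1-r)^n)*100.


Complement of single-cell recovery:
1 - r = 1 - 0.3 = 0.7
Raise to power n:
(1 - r)^4 = 0.7^4 = 0.2401
Overall recovery:
R = (1 - 0.2401) * 100
= 75.99%

75.99%


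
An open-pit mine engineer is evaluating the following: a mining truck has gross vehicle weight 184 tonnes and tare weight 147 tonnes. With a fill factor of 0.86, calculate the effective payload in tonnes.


Maximum payload = gross - tare
= 184 - 147 = 37 tonnes
Effective payload = max payload * fill factor
= 37 * 0.86
= 31.82 tonnes

31.82 tonnes


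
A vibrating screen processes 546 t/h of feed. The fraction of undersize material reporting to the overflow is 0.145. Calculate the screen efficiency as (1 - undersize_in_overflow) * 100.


85.5%

Screen efficiency = (1 - fraction of undersize in overflow) * 100
= (1 - 0.145) * 100
= 0.855 * 100
= 85.5%


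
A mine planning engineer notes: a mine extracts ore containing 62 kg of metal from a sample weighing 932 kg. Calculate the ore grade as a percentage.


6.6524%

Ore grade = (metal mass / ore mass) * 100
= (62 / 932) * 100
= 0.06652360515 * 100
= 6.6524%


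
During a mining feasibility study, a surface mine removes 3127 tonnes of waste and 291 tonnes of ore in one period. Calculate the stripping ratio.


Stripping ratio = waste tonnage / ore tonnage
= 3127 / 291
= 10.7457

10.7457


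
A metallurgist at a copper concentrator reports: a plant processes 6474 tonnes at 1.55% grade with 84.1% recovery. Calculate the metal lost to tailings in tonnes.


Total metal in feed:
= 6474 * 1.55 / 100 = 100.347 tonnes
Metal recovered:
= 100.347 * 84.1 / 100 = 84.391827 tonnes
Metal lost to tailings:
= 100.347 - 84.391827
= 15.9552 tonnes

15.9552 tonnes


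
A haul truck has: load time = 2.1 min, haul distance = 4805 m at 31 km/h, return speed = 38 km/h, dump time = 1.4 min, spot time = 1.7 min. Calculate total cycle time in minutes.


22.0868 min

Convert haul speed to m/min: 31 * 1000/60 = 516.6666667 m/min
Haul time = 4805 / 516.6666667 = 9.3 min
Convert return speed to m/min: 38 * 1000/60 = 633.3333333 m/min
Return time = 4805 / 633.3333333 = 7.586842105 min
Total cycle time:
= 2.1 + 9.3 + 1.4 + 7.586842105 + 1.7
= 22.0868 min


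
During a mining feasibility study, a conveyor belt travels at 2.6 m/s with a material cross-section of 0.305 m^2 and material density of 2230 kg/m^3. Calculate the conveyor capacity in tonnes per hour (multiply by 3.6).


Volumetric flow = speed * area
= 2.6 * 0.305 = 0.793 m^3/s
Mass flow = volumetric * density
= 0.793 * 2230 = 1768.39 kg/s
Convert to t/h: multiply by 3.6
Capacity = 1768.39 * 3.6
= 6366.204 t/h

6366.204 t/h


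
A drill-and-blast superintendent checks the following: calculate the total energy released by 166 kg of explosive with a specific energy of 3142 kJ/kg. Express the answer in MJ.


521.572 MJ

Energy = mass * specific_energy / 1000
= 166 * 3142 / 1000
= 521572 / 1000
= 521.572 MJ


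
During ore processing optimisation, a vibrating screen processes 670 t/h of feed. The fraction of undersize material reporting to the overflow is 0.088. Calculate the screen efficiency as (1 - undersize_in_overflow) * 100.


Screen efficiency = (1 - fraction of undersize in overflow) * 100
= (1 - 0.088) * 100
= 0.912 * 100
= 91.2%

91.2%


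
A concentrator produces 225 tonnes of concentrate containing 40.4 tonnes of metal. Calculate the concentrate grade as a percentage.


Grade = (metal in concentrate / concentrate mass) * 100
= (40.4 / 225) * 100
= 0.1795555556 * 100
= 17.9556%

17.9556%


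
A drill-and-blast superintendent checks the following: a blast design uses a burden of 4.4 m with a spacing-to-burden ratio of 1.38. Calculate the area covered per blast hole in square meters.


26.7168 m^2

First, find the spacing:
Spacing = burden * ratio = 4.4 * 1.38
= 6.072 m
Then, calculate the area:
Area = burden * spacing = 4.4 * 6.072
= 26.7168 m^2


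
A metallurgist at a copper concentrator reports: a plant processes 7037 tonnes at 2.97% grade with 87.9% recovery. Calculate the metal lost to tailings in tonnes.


Total metal in feed:
= 7037 * 2.97 / 100 = 208.9989 tonnes
Metal recovered:
= 208.9989 * 87.9 / 100 = 183.7100331 tonnes
Metal lost to tailings:
= 208.9989 - 183.7100331
= 25.2889 tonnes

25.2889 tonnes


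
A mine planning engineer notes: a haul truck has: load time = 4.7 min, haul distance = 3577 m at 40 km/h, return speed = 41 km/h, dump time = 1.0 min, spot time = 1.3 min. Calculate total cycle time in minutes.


Convert haul speed to m/min: 40 * 1000/60 = 666.6666667 m/min
Haul time = 3577 / 666.6666667 = 5.3655 min
Convert return speed to m/min: 41 * 1000/60 = 683.3333333 m/min
Return time = 3577 / 683.3333333 = 5.234634146 min
Total cycle time:
= 4.7 + 5.3655 + 1.0 + 5.234634146 + 1.3
= 17.6001 min

17.6001 min


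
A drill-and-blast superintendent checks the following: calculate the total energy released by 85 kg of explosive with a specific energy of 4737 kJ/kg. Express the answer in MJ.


Energy = mass * specific_energy / 1000
= 85 * 4737 / 1000
= 402645 / 1000
= 402.645 MJ

402.645 MJ


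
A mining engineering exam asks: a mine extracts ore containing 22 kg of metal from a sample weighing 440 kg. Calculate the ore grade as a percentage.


5.0%

Ore grade = (metal mass / ore mass) * 100
= (22 / 440) * 100
= 0.05 * 100
= 5.0%


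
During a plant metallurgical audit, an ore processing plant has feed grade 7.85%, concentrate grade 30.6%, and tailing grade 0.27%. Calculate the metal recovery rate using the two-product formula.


Using the two-product formula:
R = 100 * c * (f - t) / (f * (c - t))
Numerator = 100 * 30.6 * (7.85 - 0.27)
= 100 * 30.6 * 7.58
= 23194.8
Denominator = 7.85 * (30.6 - 0.27)
= 7.85 * 30.33
= 238.0905
R = 23194.8 / 238.0905
= 97.4201%

97.4201%


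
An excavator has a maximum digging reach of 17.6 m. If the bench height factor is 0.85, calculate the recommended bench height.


Bench height = reach * factor
= 17.6 * 0.85
= 14.96 m

14.96 m


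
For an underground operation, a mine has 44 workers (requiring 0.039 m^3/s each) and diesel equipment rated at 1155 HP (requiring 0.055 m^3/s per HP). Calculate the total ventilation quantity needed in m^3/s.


65.241 m^3/s

Airflow for workers:
Q_people = 44 * 0.039 = 1.716 m^3/s
Airflow for diesel equipment:
Q_diesel = 1155 * 0.055 = 63.525 m^3/s
Total ventilation:
Q_total = 1.716 + 63.525
= 65.241 m^3/s


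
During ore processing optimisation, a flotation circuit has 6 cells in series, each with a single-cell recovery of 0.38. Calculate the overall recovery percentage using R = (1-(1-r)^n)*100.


94.32%

Complement of single-cell recovery:
1 - r = 1 - 0.38 = 0.62
Raise to power n:
(1 - r)^6 = 0.62^6 = 0.05680023558
Overall recovery:
R = (1 - 0.05680023558) * 100
= 94.32%


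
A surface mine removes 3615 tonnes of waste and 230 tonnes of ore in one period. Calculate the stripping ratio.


15.7174

Stripping ratio = waste tonnage / ore tonnage
= 3615 / 230
= 15.7174


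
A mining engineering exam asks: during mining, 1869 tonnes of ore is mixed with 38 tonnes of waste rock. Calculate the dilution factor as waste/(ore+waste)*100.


Total material = ore + waste
= 1869 + 38 = 1907 tonnes
Dilution = waste / total * 100
= 38 / 1907 * 100
= 0.01992658626 * 100
= 1.9927%

1.9927%


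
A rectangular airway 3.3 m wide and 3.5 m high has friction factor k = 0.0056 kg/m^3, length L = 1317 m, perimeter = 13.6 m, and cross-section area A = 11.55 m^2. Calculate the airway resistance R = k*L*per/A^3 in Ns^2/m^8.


Compute the numerator:
k * L * per = 0.0056 * 1317 * 13.6
= 100.30272
Compute the denominator:
A^3 = 11.55^3 = 1540.798875
Resistance:
R = 100.30272 / 1540.798875
= 0.0651 Ns^2/m^8

0.0651 Ns^2/m^8


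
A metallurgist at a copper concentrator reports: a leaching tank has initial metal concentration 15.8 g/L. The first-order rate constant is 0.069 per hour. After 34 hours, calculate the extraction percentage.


90.4249%

Compute the exponent:
-k * t = -0.069 * 34 = -2.346
Remaining concentration:
C = 15.8 * exp(-2.346)
= 15.8 * 0.09575140284
= 1.512872165 g/L
Extracted = 15.8 - 1.512872165 = 14.28712784 g/L
Extraction % = 14.28712784 / 15.8 * 100
= 90.4249%


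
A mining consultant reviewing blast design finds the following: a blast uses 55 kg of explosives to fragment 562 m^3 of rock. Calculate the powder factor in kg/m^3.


Powder factor = explosive mass / rock volume
= 55 / 562
= 0.0979 kg/m^3

0.0979 kg/m^3


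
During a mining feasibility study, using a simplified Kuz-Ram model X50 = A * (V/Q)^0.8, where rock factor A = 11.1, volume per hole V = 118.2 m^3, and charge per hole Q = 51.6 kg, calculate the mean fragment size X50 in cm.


Compute V/Q:
V/Q = 118.2 / 51.6 = 2.290697674
Raise to the power 0.8:
(V/Q)^0.8 = 2.290697674^0.8 = 1.940770668
Multiply by A:
X50 = 11.1 * 1.940770668
= 21.5426 cm

21.5426 cm


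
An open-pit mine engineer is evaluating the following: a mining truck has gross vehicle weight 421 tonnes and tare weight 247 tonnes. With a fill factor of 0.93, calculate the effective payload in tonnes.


161.82 tonnes

Maximum payload = gross - tare
= 421 - 247 = 174 tonnes
Effective payload = max payload * fill factor
= 174 * 0.93
= 161.82 tonnes


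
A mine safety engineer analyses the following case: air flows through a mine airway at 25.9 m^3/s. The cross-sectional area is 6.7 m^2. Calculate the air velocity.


3.8657 m/s

Velocity = flow rate / cross-sectional area
= 25.9 / 6.7
= 3.8657 m/s


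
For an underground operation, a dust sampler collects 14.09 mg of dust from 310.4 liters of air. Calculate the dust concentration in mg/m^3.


45.393 mg/m^3

Convert liters to m^3: 1 m^3 = 1000 L
Concentration = mass / volume * 1000
= 14.09 / 310.4 * 1000
= 0.04539304124 * 1000
= 45.393 mg/m^3


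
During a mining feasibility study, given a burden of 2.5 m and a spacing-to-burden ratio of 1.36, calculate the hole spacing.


Spacing = burden * ratio
= 2.5 * 1.36
= 3.4 m

3.4 m


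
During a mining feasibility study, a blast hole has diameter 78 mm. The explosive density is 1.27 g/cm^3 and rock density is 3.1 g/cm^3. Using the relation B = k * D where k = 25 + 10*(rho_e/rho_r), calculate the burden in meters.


2.2695 m

First, compute k:
rho_e / rho_r = 1.27 / 3.1 = 0.4096774194
k = 25 + 10 * 0.4096774194 = 29.09677419
Then, compute burden:
B = k * D / 1000 = 29.09677419 * 78 / 1000
= 2269.548387 / 1000
= 2.2695 m


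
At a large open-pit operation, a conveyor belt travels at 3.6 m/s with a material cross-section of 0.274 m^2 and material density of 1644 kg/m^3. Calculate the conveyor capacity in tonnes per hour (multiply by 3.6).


Volumetric flow = speed * area
= 3.6 * 0.274 = 0.9864 m^3/s
Mass flow = volumetric * density
= 0.9864 * 1644 = 1621.6416 kg/s
Convert to t/h: multiply by 3.6
Capacity = 1621.6416 * 3.6
= 5837.9098 t/h

5837.9098 t/h


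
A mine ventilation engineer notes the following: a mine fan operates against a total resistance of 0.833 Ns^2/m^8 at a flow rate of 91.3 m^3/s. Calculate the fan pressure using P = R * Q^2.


Compute Q^2:
Q^2 = 91.3^2 = 8335.69
Compute pressure:
P = R * Q^2 = 0.833 * 8335.69
= 6943.6298 Pa

6943.6298 Pa


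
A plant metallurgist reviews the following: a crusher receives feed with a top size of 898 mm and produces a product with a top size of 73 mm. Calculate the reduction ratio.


Reduction ratio = feed size / product size
= 898 / 73
= 12.3014

12.3014


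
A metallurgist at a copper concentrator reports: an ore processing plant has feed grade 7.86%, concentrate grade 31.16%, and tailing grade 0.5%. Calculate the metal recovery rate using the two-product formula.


95.1657%

Using the two-product formula:
R = 100 * c * (f - t) / (f * (c - t))
Numerator = 100 * 31.16 * (7.86 - 0.5)
= 100 * 31.16 * 7.36
= 22933.76
Denominator = 7.86 * (31.16 - 0.5)
= 7.86 * 30.66
= 240.9876
R = 22933.76 / 240.9876
= 95.1657%


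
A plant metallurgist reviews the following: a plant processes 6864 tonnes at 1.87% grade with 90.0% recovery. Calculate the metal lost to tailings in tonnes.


Total metal in feed:
= 6864 * 1.87 / 100 = 128.3568 tonnes
Metal recovered:
= 128.3568 * 90.0 / 100 = 115.52112 tonnes
Metal lost to tailings:
= 128.3568 - 115.52112
= 12.8357 tonnes

12.8357 tonnes


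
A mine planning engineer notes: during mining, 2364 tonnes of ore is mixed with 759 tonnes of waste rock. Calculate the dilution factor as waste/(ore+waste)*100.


24.3036%

Total material = ore + waste
= 2364 + 759 = 3123 tonnes
Dilution = waste / total * 100
= 759 / 3123 * 100
= 0.2430355427 * 100
= 24.3036%


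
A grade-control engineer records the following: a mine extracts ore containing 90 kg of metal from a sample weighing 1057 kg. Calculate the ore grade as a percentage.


8.5147%

Ore grade = (metal mass / ore mass) * 100
= (90 / 1057) * 100
= 0.08514664144 * 100
= 8.5147%


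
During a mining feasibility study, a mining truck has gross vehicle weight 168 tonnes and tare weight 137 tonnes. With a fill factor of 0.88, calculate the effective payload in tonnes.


27.28 tonnes

Maximum payload = gross - tare
= 168 - 137 = 31 tonnes
Effective payload = max payload * fill factor
= 31 * 0.88
= 27.28 tonnes


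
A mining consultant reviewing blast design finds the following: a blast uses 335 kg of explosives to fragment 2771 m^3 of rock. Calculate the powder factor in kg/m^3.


Powder factor = explosive mass / rock volume
= 335 / 2771
= 0.1209 kg/m^3

0.1209 kg/m^3


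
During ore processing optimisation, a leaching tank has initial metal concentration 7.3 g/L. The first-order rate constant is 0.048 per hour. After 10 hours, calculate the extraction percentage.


Compute the exponent:
-k * t = -0.048 * 10 = -0.48
Remaining concentration:
C = 7.3 * exp(-0.48)
= 7.3 * 0.6187833918
= 4.51711876 g/L
Extracted = 7.3 - 4.51711876 = 2.78288124 g/L
Extraction % = 2.78288124 / 7.3 * 100
= 38.1217%

38.1217%


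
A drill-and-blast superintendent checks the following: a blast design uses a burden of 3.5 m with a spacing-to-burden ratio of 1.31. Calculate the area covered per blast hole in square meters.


16.0475 m^2

First, find the spacing:
Spacing = burden * ratio = 3.5 * 1.31
= 4.585 m
Then, calculate the area:
Area = burden * spacing = 3.5 * 4.585
= 16.0475 m^2


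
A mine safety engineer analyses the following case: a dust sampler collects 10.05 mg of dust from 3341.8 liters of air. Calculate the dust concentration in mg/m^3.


3.0074 mg/m^3

Convert liters to m^3: 1 m^3 = 1000 L
Concentration = mass / volume * 1000
= 10.05 / 3341.8 * 1000
= 0.003007361302 * 1000
= 3.0074 mg/m^3


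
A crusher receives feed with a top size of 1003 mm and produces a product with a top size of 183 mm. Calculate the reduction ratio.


Reduction ratio = feed size / product size
= 1003 / 183
= 5.4809

5.4809


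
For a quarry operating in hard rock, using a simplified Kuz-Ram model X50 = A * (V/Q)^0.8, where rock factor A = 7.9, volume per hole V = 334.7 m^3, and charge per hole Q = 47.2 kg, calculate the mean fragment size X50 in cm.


37.8615 cm

Compute V/Q:
V/Q = 334.7 / 47.2 = 7.091101695
Raise to the power 0.8:
(V/Q)^0.8 = 7.091101695^0.8 = 4.792597656
Multiply by A:
X50 = 7.9 * 4.792597656
= 37.8615 cm


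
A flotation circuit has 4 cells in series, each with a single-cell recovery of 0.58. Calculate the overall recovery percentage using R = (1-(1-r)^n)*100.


Complement of single-cell recovery:
1 - r = 1 - 0.58 = 0.42
Raise to power n:
(1 - r)^4 = 0.42^4 = 0.03111696
Overall recovery:
R = (1 - 0.03111696) * 100
= 96.8883%

96.8883%


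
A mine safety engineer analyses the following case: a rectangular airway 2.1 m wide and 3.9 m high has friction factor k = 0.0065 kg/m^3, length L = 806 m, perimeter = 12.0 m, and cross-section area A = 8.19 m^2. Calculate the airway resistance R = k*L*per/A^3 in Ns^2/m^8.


0.1144 Ns^2/m^8

Compute the numerator:
k * L * per = 0.0065 * 806 * 12.0
= 62.868
Compute the denominator:
A^3 = 8.19^3 = 549.353259
Resistance:
R = 62.868 / 549.353259
= 0.1144 Ns^2/m^8


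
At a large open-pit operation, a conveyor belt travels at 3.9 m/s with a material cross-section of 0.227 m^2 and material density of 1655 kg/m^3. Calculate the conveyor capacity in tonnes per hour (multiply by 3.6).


5274.6174 t/h

Volumetric flow = speed * area
= 3.9 * 0.227 = 0.8853 m^3/s
Mass flow = volumetric * density
= 0.8853 * 1655 = 1465.1715 kg/s
Convert to t/h: multiply by 3.6
Capacity = 1465.1715 * 3.6
= 5274.6174 t/h


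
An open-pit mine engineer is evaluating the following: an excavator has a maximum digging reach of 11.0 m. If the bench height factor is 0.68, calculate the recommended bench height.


Bench height = reach * factor
= 11.0 * 0.68
= 7.48 m

7.48 m


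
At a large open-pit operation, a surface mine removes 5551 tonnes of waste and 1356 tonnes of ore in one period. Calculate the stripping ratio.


Stripping ratio = waste tonnage / ore tonnage
= 5551 / 1356
= 4.0937

4.0937


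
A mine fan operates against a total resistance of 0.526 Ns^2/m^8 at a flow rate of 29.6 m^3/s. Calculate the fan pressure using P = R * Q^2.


Compute Q^2:
Q^2 = 29.6^2 = 876.16
Compute pressure:
P = R * Q^2 = 0.526 * 876.16
= 460.8602 Pa

460.8602 Pa


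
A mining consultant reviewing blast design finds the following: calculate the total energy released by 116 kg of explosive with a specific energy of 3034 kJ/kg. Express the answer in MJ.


351.944 MJ

Energy = mass * specific_energy / 1000
= 116 * 3034 / 1000
= 351944 / 1000
= 351.944 MJ


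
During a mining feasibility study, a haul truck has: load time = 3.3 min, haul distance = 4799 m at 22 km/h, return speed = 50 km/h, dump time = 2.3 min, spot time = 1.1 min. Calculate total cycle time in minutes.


Convert haul speed to m/min: 22 * 1000/60 = 366.6666667 m/min
Haul time = 4799 / 366.6666667 = 13.08818182 min
Convert return speed to m/min: 50 * 1000/60 = 833.3333333 m/min
Return time = 4799 / 833.3333333 = 5.7588 min
Total cycle time:
= 3.3 + 13.08818182 + 2.3 + 5.7588 + 1.1
= 25.547 min

25.547 min


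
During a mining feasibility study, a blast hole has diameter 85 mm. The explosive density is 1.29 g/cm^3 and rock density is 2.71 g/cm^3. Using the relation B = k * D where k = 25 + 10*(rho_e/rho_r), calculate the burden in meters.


2.5296 m

First, compute k:
rho_e / rho_r = 1.29 / 2.71 = 0.4760147601
k = 25 + 10 * 0.4760147601 = 29.7601476
Then, compute burden:
B = k * D / 1000 = 29.7601476 * 85 / 1000
= 2529.612546 / 1000
= 2.5296 m


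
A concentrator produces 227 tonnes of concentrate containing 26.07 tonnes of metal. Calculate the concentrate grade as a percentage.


Grade = (metal in concentrate / concentrate mass) * 100
= (26.07 / 227) * 100
= 0.114845815 * 100
= 11.4846%

11.4846%


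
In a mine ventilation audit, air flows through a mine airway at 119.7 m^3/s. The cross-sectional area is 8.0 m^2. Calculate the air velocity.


14.9625 m/s

Velocity = flow rate / cross-sectional area
= 119.7 / 8.0
= 14.9625 m/s


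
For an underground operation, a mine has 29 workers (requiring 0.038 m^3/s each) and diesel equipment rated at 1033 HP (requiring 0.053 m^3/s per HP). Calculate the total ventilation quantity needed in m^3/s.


55.851 m^3/s

Airflow for workers:
Q_people = 29 * 0.038 = 1.102 m^3/s
Airflow for diesel equipment:
Q_diesel = 1033 * 0.053 = 54.749 m^3/s
Total ventilation:
Q_total = 1.102 + 54.749
= 55.851 m^3/s


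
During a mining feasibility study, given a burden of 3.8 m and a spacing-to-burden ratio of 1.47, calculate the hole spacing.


5.586 m

Spacing = burden * ratio
= 3.8 * 1.47
= 5.586 m


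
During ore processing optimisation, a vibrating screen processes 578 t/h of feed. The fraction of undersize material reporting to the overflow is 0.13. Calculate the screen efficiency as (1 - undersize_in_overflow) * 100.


Screen efficiency = (1 - fraction of undersize in overflow) * 100
= (1 - 0.13) * 100
= 0.87 * 100
= 87.0%

87.0%


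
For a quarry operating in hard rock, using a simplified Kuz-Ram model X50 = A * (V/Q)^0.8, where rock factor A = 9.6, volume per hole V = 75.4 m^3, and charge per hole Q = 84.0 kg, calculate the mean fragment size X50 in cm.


Compute V/Q:
V/Q = 75.4 / 84.0 = 0.8976190476
Raise to the power 0.8:
(V/Q)^0.8 = 0.8976190476^0.8 = 0.9172202785
Multiply by A:
X50 = 9.6 * 0.9172202785
= 8.8053 cm

8.8053 cm


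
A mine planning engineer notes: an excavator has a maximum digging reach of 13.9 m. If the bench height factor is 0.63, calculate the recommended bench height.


8.757 m

Bench height = reach * factor
= 13.9 * 0.63
= 8.757 m


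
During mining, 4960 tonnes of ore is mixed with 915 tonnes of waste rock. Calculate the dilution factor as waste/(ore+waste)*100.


Total material = ore + waste
= 4960 + 915 = 5875 tonnes
Dilution = waste / total * 100
= 915 / 5875 * 100
= 0.1557446809 * 100
= 15.5745%

15.5745%


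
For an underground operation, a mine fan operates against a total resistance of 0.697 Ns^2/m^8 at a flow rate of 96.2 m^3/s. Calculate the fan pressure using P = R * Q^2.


6450.3447 Pa

Compute Q^2:
Q^2 = 96.2^2 = 9254.44
Compute pressure:
P = R * Q^2 = 0.697 * 9254.44
= 6450.3447 Pa


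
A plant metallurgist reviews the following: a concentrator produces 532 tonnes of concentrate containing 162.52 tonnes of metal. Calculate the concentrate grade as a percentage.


Grade = (metal in concentrate / concentrate mass) * 100
= (162.52 / 532) * 100
= 0.3054887218 * 100
= 30.5489%

30.5489%


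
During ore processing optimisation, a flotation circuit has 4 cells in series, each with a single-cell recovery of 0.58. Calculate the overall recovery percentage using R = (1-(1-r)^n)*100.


Complement of single-cell recovery:
1 - r = 1 - 0.58 = 0.42
Raise to power n:
(1 - r)^4 = 0.42^4 = 0.03111696
Overall recovery:
R = (1 - 0.03111696) * 100
= 96.8883%

96.8883%


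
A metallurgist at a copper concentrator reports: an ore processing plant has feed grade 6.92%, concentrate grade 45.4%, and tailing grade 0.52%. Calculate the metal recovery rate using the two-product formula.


93.5571%

Using the two-product formula:
R = 100 * c * (f - t) / (f * (c - t))
Numerator = 100 * 45.4 * (6.92 - 0.52)
= 100 * 45.4 * 6.4
= 29056.0
Denominator = 6.92 * (45.4 - 0.52)
= 6.92 * 44.88
= 310.5696
R = 29056.0 / 310.5696
= 93.5571%
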